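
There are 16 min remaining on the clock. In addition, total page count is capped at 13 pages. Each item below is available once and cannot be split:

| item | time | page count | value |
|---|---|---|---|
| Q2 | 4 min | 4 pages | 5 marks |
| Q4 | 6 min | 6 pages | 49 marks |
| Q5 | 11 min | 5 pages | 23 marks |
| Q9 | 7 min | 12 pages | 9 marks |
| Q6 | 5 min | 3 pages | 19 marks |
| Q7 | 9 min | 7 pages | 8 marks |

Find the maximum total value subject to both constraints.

Feasible sets respecting both limits:
- Q2+Q4+Q6: time 15, page count 13, value 73
- Q4+Q6: time 11, page count 9, value 68
- Q4+Q7: time 15, page count 13, value 57
- Q2+Q4: time 10, page count 10, value 54
Best: 73 marks.

73 marks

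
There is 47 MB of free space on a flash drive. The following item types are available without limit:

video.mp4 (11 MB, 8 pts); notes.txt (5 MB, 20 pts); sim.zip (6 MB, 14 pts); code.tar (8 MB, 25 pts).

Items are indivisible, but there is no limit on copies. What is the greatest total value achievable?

180 pts

Best value-per-unit is notes.txt at 20/5, and filling with it alone uses size 9×5=45. No mix of the others beats 9×20 = 180.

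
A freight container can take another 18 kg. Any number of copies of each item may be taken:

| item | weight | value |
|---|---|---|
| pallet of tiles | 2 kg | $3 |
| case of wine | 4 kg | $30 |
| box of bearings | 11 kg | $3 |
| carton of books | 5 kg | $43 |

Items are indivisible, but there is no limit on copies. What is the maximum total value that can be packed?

$146

Best value-per-unit is carton of books at 43/5; filling with it alone gives 3×43 = 129.
Optimal mix: 2×case of wine + 2×carton of books → weight 18, value 146.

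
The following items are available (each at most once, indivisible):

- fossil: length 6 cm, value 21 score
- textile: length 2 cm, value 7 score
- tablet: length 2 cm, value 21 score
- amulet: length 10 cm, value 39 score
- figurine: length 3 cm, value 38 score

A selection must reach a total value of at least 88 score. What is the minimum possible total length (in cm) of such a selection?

Subsets with value ≥ 88, sorted by total length:
- tablet+amulet+figurine: length 15, value 98
- textile+tablet+amulet+figurine: length 17, value 105
Minimum length: 15 cm.

15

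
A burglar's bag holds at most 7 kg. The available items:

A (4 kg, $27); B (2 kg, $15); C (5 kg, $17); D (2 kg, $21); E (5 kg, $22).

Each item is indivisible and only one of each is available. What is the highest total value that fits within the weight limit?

Check high-value combinations within 7 kg:
- A+D: weight 4+2=6, value 27+21=48
- D+E: weight 2+5=7, value 21+22=43
- A+B: weight 4+2=6, value 27+15=42
- C+D: weight 5+2=7, value 17+21=38
Best: $48.

$48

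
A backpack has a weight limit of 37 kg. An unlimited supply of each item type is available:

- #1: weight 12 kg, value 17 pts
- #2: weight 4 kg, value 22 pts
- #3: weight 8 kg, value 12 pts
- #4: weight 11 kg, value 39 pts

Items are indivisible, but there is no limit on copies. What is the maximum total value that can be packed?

Best value-per-unit is #2 at 22/4, and filling with it alone uses weight 9×4=36. No mix of the others beats 9×22 = 198.

198 pts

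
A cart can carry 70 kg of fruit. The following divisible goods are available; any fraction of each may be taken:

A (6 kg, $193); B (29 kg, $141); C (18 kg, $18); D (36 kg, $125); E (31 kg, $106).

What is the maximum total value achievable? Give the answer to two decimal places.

455.53

Take in order of value per unit:
- A (193/6 per unit): all 6 → value 193, running total 193.00
- B (141/29 per unit): all 29 → value 141, running total 334.00
- D (125/36 per unit): 35 of 36 → value 35×125/36 = 121.5278, running total 455.53
Total 455.53.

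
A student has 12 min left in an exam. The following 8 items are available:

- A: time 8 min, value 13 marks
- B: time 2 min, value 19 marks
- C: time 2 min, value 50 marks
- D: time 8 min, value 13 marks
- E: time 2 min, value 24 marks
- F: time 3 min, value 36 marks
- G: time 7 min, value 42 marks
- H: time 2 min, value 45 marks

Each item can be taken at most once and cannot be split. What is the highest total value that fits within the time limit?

Check high-value combinations within 12 min:
- B+C+E+F+H: time 2+2+2+3+2=11, value 19+50+24+36+45=174
- C+E+F+H: time 2+2+3+2=9, value 50+24+36+45=155
- B+C+F+H: time 2+2+3+2=9, value 19+50+36+45=150
- B+C+E+H: time 2+2+2+2=8, value 19+50+24+45=138
- C+G+H: time 2+7+2=11, value 50+42+45=137
Best: 174 marks.

174 marks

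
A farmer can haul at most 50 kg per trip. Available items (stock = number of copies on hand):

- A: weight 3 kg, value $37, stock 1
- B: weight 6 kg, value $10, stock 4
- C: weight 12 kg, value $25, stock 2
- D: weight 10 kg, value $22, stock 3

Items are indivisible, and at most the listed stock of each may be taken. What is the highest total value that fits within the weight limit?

Top feasible selections:
- 1×A + 2×C + 2×D: weight 47, value 131
- 1×A + 2×B + 2×C + 1×D: weight 49, value 129
- 1×A + 1×C + 3×D: weight 45, value 128
Best: $131.

$131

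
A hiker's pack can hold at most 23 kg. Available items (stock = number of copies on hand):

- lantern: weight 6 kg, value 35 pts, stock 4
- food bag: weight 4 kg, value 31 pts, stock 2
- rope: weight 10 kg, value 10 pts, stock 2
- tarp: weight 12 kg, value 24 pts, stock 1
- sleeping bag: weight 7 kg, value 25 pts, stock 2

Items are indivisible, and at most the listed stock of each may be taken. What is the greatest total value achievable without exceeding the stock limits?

Best selections within weight 23 and stock limits:
- 3×lantern + 1×food bag: weight 22, value 136
- 2×lantern + 2×food bag: weight 20, value 132
Best: 136 pts.

136 pts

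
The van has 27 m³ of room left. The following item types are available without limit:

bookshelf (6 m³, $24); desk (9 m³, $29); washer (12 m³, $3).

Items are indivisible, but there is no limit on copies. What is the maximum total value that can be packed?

$101

Best value-per-unit is bookshelf at 24/6; filling with it alone gives 4×24 = 96.
Optimal mix: 3×bookshelf + 1×desk → volume 27, value 101.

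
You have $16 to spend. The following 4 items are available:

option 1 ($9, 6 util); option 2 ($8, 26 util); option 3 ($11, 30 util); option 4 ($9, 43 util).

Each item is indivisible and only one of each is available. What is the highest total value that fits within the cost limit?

Check high-value combinations within $16:
- option 4: cost 9, value 43
- option 3: cost 11, value 30
- option 2: cost 8, value 26
Best: 43 util.

43 util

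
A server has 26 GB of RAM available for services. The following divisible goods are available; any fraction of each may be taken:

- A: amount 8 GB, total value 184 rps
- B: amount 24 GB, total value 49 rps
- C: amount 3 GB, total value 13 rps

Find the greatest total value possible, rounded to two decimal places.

Take in order of value per unit:
- A (184/8 per unit): all 8 → value 184, running total 184.00
- C (13/3 per unit): all 3 → value 13, running total 197.00
- B (49/24 per unit): 15 of 24 → value 15×49/24 = 30.6250, running total 227.63
Total 227.63.

227.63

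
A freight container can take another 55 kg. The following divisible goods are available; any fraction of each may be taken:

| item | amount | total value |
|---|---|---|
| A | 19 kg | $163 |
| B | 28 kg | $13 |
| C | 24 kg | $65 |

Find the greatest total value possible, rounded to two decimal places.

233.57

Take in order of value per unit:
- A (163/19 per unit): all 19 → value 163, running total 163.00
- C (65/24 per unit): all 24 → value 65, running total 228.00
- B (13/28 per unit): 12 of 28 → value 12×13/28 = 5.5714, running total 233.57
Total 233.57.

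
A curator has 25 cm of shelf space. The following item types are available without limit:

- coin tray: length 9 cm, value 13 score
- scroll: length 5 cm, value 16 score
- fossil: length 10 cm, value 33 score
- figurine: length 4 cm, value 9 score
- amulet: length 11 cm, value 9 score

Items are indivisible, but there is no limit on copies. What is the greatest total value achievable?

Best value-per-unit is fossil at 33/10; filling with it alone gives 2×33 = 66.
Optimal mix: 1×scroll + 2×fossil → length 25, value 82.

82 score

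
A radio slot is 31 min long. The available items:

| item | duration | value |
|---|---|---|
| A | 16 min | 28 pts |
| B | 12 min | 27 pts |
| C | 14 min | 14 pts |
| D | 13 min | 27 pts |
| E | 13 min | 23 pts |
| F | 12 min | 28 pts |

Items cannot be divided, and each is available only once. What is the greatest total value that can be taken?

56 pts

Check high-value combinations within 31 min:
- A+F: duration 16+12=28, value 28+28=56
- B+F: duration 12+12=24, value 27+28=55
- D+F: duration 13+12=25, value 27+28=55
Best: 56 pts.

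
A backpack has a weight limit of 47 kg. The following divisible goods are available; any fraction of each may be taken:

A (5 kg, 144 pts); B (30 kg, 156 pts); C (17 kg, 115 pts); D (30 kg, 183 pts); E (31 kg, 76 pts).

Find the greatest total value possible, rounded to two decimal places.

411.50

Take in order of value per unit:
- A (144/5 per unit): all 5 → value 144, running total 144.00
- C (115/17 per unit): all 17 → value 115, running total 259.00
- D (183/30 per unit): 25 of 30 → value 25×183/30 = 152.5000, running total 411.50
Total 411.50.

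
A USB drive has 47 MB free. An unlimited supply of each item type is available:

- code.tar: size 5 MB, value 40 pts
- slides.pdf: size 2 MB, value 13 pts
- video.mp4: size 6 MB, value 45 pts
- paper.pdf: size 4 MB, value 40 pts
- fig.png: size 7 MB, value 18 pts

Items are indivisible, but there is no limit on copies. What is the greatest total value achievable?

453 pts

Best value-per-unit is paper.pdf at 40/4; filling with it alone gives 11×40 = 440.
Optimal mix: 1×code.tar + 1×slides.pdf + 10×paper.pdf → size 47, value 453.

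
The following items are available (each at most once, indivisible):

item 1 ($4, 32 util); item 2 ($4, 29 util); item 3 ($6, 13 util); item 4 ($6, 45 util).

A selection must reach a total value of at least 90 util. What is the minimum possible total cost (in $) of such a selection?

Subsets with value ≥ 90, sorted by total cost:
- item 1+item 2+item 4: cost 14, value 106
- item 1+item 3+item 4: cost 16, value 90
- item 1+item 2+item 3+item 4: cost 20, value 119
Minimum cost: 14 $.

14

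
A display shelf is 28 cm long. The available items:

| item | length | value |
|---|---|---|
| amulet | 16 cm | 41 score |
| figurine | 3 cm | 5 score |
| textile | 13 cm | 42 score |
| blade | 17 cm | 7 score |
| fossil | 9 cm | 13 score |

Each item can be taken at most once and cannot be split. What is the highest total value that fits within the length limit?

Check high-value combinations within 28 cm:
- figurine+textile+fossil: length 3+13+9=25, value 5+42+13=60
- amulet+figurine+fossil: length 16+3+9=28, value 41+5+13=59
- textile+fossil: length 13+9=22, value 42+13=55
Best: 60 score.

60 score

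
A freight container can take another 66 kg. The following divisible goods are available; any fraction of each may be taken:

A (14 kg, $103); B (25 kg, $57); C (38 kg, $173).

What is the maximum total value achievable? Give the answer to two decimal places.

Take in order of value per unit:
- A (103/14 per unit): all 14 → value 103, running total 103.00
- C (173/38 per unit): all 38 → value 173, running total 276.00
- B (57/25 per unit): 14 of 25 → value 14×57/25 = 31.9200, running total 307.92
Total 307.92.

307.92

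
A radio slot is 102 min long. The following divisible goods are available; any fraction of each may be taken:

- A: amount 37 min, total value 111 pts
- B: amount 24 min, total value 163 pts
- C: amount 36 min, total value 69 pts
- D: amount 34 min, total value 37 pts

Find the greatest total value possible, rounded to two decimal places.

348.44

Take in order of value per unit:
- B (163/24 per unit): all 24 → value 163, running total 163.00
- A (111/37 per unit): all 37 → value 111, running total 274.00
- C (69/36 per unit): all 36 → value 69, running total 343.00
- D (37/34 per unit): 5 of 34 → value 5×37/34 = 5.4412, running total 348.44
Total 348.44.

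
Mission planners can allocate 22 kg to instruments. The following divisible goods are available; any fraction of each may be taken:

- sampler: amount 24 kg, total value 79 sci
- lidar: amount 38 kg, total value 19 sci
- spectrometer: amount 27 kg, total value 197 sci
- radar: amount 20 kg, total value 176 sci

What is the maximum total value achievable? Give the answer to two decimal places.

Take in order of value per unit:
- radar (176/20 per unit): all 20 → value 176, running total 176.00
- spectrometer (197/27 per unit): 2 of 27 → value 2×197/27 = 14.5926, running total 190.59
Total 190.59.

190.59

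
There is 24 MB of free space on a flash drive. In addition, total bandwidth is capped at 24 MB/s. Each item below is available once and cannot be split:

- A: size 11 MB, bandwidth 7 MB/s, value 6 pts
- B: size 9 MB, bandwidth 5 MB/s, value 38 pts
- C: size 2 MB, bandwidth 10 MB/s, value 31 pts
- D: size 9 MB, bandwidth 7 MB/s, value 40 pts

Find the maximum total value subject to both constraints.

Feasible sets respecting both limits:
- B+C+D: size 20, bandwidth 22, value 109
- B+D: size 18, bandwidth 12, value 78
- A+C+D: size 22, bandwidth 24, value 77
Best: 109 pts.

109 pts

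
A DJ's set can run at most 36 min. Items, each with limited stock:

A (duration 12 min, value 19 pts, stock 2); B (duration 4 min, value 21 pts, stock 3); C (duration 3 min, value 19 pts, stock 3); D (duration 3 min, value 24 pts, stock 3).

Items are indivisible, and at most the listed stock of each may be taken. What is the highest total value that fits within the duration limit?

Top feasible selections:
- 3×B + 3×C + 3×D: duration 30, value 192
- 3×B + 2×C + 3×D: duration 27, value 173
- 1×A + 3×B + 1×C + 3×D: duration 36, value 173
- 2×B + 3×C + 3×D: duration 26, value 171
Best: 192 pts.

192 pts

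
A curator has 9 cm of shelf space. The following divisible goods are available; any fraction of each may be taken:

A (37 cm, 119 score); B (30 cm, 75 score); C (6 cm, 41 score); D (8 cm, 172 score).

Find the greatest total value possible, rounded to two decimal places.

178.83

Take in order of value per unit:
- D (172/8 per unit): all 8 → value 172, running total 172.00
- C (41/6 per unit): 1 of 6 → value 1×41/6 = 6.8333, running total 178.83
Total 178.83.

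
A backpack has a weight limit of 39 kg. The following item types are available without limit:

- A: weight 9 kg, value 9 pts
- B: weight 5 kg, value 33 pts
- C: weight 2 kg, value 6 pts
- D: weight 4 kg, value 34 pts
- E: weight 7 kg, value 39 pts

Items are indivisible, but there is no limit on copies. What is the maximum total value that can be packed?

312 pts

Best value-per-unit is D at 34/4; filling with it alone gives 9×34 = 306.
Optimal mix: 1×C + 9×D → weight 38, value 312.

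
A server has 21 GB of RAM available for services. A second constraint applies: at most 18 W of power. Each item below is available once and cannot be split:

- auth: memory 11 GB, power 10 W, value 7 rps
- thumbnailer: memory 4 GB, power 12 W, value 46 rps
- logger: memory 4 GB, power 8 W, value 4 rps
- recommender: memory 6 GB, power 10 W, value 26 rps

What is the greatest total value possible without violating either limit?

Feasible sets respecting both limits:
- thumbnailer: memory 4, power 12, value 46
- logger+recommender: memory 10, power 18, value 30
- recommender: memory 6, power 10, value 26
Best: 46 rps.

46 rps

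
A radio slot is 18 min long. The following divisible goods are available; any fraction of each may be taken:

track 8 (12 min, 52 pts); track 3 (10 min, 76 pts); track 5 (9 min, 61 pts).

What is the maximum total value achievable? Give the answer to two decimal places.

130.22

Take in order of value per unit:
- track 3 (76/10 per unit): all 10 → value 76, running total 76.00
- track 5 (61/9 per unit): 8 of 9 → value 8×61/9 = 54.2222, running total 130.22
Total 130.22.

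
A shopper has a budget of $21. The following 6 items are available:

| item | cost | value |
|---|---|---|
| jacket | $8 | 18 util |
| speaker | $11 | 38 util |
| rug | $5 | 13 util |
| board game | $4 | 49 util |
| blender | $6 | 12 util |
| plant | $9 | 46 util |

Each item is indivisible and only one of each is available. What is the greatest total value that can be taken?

113 util

Check high-value combinations within $21:
- jacket+board game+plant: cost 8+4+9=21, value 18+49+46=113
- rug+board game+plant: cost 5+4+9=18, value 13+49+46=108
- board game+blender+plant: cost 4+6+9=19, value 49+12+46=107
Best: 113 util.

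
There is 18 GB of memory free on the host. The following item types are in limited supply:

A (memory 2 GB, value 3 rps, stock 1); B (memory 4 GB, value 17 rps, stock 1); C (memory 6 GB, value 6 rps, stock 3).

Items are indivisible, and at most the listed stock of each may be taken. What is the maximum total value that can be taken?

Best selections within memory 18 and stock limits:
- 1×A + 1×B + 2×C: memory 18, value 32
- 1×B + 2×C: memory 16, value 29
- 1×A + 1×B + 1×C: memory 12, value 26
- 1×B + 1×C: memory 10, value 23
Best: 32 rps.

32 rps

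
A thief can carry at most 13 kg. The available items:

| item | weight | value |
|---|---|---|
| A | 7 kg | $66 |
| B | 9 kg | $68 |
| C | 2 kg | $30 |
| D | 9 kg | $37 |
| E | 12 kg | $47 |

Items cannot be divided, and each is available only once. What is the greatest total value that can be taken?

This is a 0/1 knapsack; check combinations near the capacity.
- B+C: weight 9+2=11, value 68+30=98
- A+C: weight 7+2=9, value 66+30=96
- B: weight 9, value 68
- C+D: weight 2+9=11, value 30+37=67
Best: $98.

$98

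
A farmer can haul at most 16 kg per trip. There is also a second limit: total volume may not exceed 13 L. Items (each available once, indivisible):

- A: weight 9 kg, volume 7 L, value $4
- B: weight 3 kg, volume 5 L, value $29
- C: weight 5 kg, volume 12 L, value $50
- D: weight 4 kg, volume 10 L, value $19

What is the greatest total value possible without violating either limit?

$50

Feasible sets respecting both limits:
- C: weight 5, volume 12, value 50
- A+B: weight 12, volume 12, value 33
- B: weight 3, volume 5, value 29
Best: $50.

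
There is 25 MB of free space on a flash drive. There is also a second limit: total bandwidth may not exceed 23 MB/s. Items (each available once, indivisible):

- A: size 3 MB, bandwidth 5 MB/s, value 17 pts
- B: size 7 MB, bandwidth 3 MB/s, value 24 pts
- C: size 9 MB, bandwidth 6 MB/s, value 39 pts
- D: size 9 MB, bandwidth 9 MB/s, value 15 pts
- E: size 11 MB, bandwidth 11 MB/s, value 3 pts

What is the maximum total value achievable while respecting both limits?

80 pts

Feasible sets respecting both limits:
- A+B+C: size 19, bandwidth 14, value 80
- B+C+D: size 25, bandwidth 18, value 78
- A+C+D: size 21, bandwidth 20, value 71
Best: 80 pts.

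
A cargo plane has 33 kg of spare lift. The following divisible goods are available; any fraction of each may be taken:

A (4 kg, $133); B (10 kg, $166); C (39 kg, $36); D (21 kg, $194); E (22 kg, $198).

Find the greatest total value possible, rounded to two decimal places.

474.52

Take in order of value per unit:
- A (133/4 per unit): all 4 → value 133, running total 133.00
- B (166/10 per unit): all 10 → value 166, running total 299.00
- D (194/21 per unit): 19 of 21 → value 19×194/21 = 175.5238, running total 474.52
Total 474.52.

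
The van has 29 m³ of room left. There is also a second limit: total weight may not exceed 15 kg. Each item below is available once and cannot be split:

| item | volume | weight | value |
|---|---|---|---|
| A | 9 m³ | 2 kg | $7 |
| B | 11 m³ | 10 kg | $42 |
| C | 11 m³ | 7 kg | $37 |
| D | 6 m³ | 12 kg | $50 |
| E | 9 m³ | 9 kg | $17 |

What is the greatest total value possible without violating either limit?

Feasible sets respecting both limits:
- A+D: volume 15, weight 14, value 57
- D: volume 6, weight 12, value 50
- A+B: volume 20, weight 12, value 49
Best: $57.

$57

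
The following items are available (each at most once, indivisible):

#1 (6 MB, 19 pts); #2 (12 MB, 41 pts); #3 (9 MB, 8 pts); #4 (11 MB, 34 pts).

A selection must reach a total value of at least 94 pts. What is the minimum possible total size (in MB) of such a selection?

29

Subsets with value ≥ 94, sorted by total size:
- #1+#2+#4: size 29, value 94
- #1+#2+#3+#4: size 38, value 102
Minimum size: 29 MB.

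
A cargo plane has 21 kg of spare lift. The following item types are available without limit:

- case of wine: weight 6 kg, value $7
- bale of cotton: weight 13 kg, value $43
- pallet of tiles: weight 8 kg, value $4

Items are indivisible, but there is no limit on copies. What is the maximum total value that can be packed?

$50

Best value-per-unit is bale of cotton at 43/13; filling with it alone gives 1×43 = 43.
Optimal mix: 1×case of wine + 1×bale of cotton → weight 19, value 50.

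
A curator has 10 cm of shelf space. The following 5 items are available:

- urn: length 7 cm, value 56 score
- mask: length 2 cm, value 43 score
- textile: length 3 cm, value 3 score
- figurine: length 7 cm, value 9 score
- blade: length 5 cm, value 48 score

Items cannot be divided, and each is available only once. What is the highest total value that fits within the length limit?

99 score

This is a 0/1 knapsack; check combinations near the capacity.
- urn+mask: length 7+2=9, value 56+43=99
- mask+textile+blade: length 2+3+5=10, value 43+3+48=94
- mask+blade: length 2+5=7, value 43+48=91
- urn+textile: length 7+3=10, value 56+3=59
Best: 99 score.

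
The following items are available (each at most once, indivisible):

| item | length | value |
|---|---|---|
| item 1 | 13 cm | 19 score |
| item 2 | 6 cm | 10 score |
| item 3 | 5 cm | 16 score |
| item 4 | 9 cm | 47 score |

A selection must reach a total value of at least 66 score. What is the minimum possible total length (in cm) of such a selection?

Subsets with value ≥ 66, sorted by total length:
- item 2+item 3+item 4: length 20, value 73
- item 1+item 4: length 22, value 66
- item 1+item 3+item 4: length 27, value 82
Minimum length: 20 cm.

20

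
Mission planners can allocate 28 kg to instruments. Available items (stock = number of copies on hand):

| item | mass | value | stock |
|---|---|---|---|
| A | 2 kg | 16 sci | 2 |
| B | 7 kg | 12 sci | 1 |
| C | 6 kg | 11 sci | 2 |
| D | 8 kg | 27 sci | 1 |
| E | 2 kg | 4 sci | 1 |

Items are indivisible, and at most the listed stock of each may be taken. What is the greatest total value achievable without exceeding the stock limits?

Best selections within mass 28 and stock limits:
- 2×A + 1×B + 1×C + 1×D + 1×E: mass 27, value 86
- 2×A + 2×C + 1×D + 1×E: mass 26, value 85
- 2×A + 1×B + 1×C + 1×D: mass 25, value 82
- 2×A + 2×C + 1×D: mass 24, value 81
Best: 86 sci.

86 sci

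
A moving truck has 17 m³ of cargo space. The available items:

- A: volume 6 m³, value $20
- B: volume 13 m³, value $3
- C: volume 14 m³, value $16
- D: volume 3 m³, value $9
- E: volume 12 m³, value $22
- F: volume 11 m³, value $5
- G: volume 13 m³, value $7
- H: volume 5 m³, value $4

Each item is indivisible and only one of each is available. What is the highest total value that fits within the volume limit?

$33

Check high-value combinations within 17 m³:
- A+D+H: volume 6+3+5=14, value 20+9+4=33
- D+E: volume 3+12=15, value 9+22=31
- A+D: volume 6+3=9, value 20+9=29
Best: $33.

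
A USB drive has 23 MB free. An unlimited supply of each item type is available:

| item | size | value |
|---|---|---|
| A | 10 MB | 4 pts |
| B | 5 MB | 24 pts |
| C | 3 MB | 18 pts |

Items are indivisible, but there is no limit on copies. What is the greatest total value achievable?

132 pts

Best value-per-unit is C at 18/3; filling with it alone gives 7×18 = 126.
Optimal mix: 1×B + 6×C → size 23, value 132.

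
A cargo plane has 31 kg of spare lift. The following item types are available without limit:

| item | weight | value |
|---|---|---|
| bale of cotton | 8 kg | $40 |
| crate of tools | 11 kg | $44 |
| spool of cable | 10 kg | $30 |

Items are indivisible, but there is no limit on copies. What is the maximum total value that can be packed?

$128

Best value-per-unit is bale of cotton at 40/8; filling with it alone gives 3×40 = 120.
Optimal mix: 1×bale of cotton + 2×crate of tools → weight 30, value 128.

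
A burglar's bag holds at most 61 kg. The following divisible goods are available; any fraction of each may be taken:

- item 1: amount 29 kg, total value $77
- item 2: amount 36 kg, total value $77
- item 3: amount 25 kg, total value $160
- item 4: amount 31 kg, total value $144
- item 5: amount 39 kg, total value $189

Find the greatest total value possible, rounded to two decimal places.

334.46

Take in order of value per unit:
- item 3 (160/25 per unit): all 25 → value 160, running total 160.00
- item 5 (189/39 per unit): 36 of 39 → value 36×189/39 = 174.4615, running total 334.46
Total 334.46.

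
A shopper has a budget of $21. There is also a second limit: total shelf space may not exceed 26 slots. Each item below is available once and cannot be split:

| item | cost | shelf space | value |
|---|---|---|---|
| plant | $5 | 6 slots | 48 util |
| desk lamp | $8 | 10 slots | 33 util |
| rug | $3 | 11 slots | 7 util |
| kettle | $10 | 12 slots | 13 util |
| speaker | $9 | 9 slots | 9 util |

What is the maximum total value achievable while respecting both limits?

Feasible sets respecting both limits:
- plant+desk lamp: cost 13, shelf space 16, value 81
- plant+rug+speaker: cost 17, shelf space 26, value 64
- plant+kettle: cost 15, shelf space 18, value 61
- plant+speaker: cost 14, shelf space 15, value 57
Best: 81 util.

81 util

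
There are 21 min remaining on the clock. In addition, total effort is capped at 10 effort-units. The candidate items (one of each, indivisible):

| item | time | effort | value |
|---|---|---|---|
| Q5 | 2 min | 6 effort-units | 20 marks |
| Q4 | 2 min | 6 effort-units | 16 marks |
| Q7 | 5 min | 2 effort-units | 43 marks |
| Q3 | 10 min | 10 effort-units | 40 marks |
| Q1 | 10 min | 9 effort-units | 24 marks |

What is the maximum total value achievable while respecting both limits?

Feasible sets respecting both limits:
- Q5+Q7: time 7, effort 8, value 63
- Q4+Q7: time 7, effort 8, value 59
- Q7: time 5, effort 2, value 43
Best: 63 marks.

63 marks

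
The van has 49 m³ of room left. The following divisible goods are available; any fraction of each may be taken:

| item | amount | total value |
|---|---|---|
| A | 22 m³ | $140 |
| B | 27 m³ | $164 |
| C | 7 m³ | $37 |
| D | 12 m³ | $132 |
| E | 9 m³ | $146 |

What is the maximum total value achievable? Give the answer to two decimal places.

Take in order of value per unit:
- E (146/9 per unit): all 9 → value 146, running total 146.00
- D (132/12 per unit): all 12 → value 132, running total 278.00
- A (140/22 per unit): all 22 → value 140, running total 418.00
- B (164/27 per unit): 6 of 27 → value 6×164/27 = 36.4444, running total 454.44
Total 454.44.

454.44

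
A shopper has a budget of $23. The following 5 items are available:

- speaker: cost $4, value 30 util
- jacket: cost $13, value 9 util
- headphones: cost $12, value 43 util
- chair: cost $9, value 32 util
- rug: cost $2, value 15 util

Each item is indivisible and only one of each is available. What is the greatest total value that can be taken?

90 util

This is a 0/1 knapsack; check combinations near the capacity.
- headphones+chair+rug: cost 12+9+2=23, value 43+32+15=90
- speaker+headphones+rug: cost 4+12+2=18, value 30+43+15=88
- speaker+chair+rug: cost 4+9+2=15, value 30+32+15=77
- headphones+chair: cost 12+9=21, value 43+32=75
- speaker+headphones: cost 4+12=16, value 30+43=73
Best: 90 util.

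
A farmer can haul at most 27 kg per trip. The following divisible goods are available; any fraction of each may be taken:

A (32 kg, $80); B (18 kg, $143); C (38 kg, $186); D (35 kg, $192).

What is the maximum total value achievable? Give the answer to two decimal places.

192.37

Take in order of value per unit:
- B (143/18 per unit): all 18 → value 143, running total 143.00
- D (192/35 per unit): 9 of 35 → value 9×192/35 = 49.3714, running total 192.37
Total 192.37.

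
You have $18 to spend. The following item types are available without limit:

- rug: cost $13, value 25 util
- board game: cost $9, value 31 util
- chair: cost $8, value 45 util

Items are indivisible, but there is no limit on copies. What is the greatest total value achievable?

Best value-per-unit is chair at 45/8, and filling with it alone uses cost 2×8=16. No mix of the others beats 2×45 = 90.

90 util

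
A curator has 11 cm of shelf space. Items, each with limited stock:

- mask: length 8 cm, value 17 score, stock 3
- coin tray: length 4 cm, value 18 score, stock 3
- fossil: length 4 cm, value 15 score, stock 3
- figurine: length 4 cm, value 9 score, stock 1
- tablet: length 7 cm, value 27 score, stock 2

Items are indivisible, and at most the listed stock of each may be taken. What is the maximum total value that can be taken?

Top feasible selections:
- 1×coin tray + 1×tablet: length 11, value 45
- 1×fossil + 1×tablet: length 11, value 42
- 2×coin tray: length 8, value 36
- 1×figurine + 1×tablet: length 11, value 36
Best: 45 score.

45 score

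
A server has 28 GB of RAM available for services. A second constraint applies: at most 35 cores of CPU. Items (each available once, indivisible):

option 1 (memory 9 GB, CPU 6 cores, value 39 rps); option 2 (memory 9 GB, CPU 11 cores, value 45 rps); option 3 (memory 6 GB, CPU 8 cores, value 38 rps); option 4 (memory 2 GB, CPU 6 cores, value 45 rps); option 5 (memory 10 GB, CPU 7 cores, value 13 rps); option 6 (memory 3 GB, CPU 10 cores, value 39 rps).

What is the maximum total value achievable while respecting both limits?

Feasible sets respecting both limits:
- option 1+option 2+option 4+option 6: memory 23, CPU 33, value 168
- option 1+option 2+option 3+option 4: memory 26, CPU 31, value 167
- option 2+option 3+option 4+option 6: memory 20, CPU 35, value 167
- option 1+option 2+option 3+option 6: memory 27, CPU 35, value 161
Best: 168 rps.

168 rps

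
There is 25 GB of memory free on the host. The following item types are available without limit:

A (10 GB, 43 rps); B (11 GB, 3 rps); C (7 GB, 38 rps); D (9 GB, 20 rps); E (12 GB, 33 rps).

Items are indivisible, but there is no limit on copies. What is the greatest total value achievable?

119 rps

Best value-per-unit is C at 38/7; filling with it alone gives 3×38 = 114.
Optimal mix: 1×A + 2×C → memory 24, value 119.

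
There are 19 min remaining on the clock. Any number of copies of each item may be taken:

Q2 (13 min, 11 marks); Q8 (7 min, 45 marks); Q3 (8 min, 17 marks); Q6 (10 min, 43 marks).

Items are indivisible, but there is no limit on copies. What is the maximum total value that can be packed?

90 marks

Best value-per-unit is Q8 at 45/7, and filling with it alone uses time 2×7=14. No mix of the others beats 2×45 = 90.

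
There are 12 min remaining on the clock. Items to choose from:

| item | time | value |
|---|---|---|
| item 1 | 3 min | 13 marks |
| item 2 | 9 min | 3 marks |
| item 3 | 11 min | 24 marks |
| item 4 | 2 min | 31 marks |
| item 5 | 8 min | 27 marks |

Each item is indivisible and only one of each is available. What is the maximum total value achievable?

Check high-value combinations within 12 min:
- item 4+item 5: time 2+8=10, value 31+27=58
- item 1+item 4: time 3+2=5, value 13+31=44
- item 1+item 5: time 3+8=11, value 13+27=40
- item 2+item 4: time 9+2=11, value 3+31=34
- item 4: time 2, value 31
Best: 58 marks.

58 marks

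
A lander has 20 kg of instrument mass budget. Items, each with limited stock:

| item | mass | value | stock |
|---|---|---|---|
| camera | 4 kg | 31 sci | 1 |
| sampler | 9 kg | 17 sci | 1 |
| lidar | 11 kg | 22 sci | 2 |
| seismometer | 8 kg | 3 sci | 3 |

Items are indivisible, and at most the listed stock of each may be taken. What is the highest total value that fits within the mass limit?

Top feasible selections:
- 1×camera + 1×lidar: mass 15, value 53
- 1×camera + 1×sampler: mass 13, value 48
Best: 53 sci.

53 sci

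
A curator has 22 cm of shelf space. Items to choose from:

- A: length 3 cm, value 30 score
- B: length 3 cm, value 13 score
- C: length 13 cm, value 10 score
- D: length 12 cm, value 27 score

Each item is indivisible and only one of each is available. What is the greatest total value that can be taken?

70 score

Check high-value combinations within 22 cm:
- A+B+D: length 3+3+12=18, value 30+13+27=70
- A+D: length 3+12=15, value 30+27=57
- A+B+C: length 3+3+13=19, value 30+13+10=53
- A+B: length 3+3=6, value 30+13=43
- B+D: length 3+12=15, value 13+27=40
Best: 70 score.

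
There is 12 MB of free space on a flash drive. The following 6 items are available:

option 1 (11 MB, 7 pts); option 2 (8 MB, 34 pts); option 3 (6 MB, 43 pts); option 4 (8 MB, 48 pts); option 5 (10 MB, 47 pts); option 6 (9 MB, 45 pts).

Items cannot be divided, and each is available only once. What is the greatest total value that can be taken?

48 pts

This is a 0/1 knapsack; check combinations near the capacity.
- option 4: size 8, value 48
- option 5: size 10, value 47
- option 6: size 9, value 45
- option 3: size 6, value 43
- option 2: size 8, value 34
Best: 48 pts.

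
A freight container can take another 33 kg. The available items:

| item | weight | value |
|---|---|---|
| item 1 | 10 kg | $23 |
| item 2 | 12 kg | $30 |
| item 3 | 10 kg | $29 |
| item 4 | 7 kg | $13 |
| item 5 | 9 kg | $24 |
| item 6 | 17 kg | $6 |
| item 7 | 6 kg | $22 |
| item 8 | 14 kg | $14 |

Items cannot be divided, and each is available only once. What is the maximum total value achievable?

Check high-value combinations within 33 kg:
- item 3+item 4+item 5+item 7: weight 10+7+9+6=32, value 29+13+24+22=88
- item 1+item 3+item 4+item 7: weight 10+10+7+6=33, value 23+29+13+22=87
- item 2+item 3+item 5: weight 12+10+9=31, value 30+29+24=83
- item 1+item 2+item 3: weight 10+12+10=32, value 23+30+29=82
- item 1+item 4+item 5+item 7: weight 10+7+9+6=32, value 23+13+24+22=82
Best: $88.

$88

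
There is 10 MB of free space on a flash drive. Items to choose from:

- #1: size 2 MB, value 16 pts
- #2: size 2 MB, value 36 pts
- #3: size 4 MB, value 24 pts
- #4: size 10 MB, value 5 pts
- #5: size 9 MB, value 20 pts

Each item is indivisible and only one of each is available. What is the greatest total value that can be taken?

76 pts

Check high-value combinations within 10 MB:
- #1+#2+#3: size 2+2+4=8, value 16+36+24=76
- #2+#3: size 2+4=6, value 36+24=60
- #1+#2: size 2+2=4, value 16+36=52
- #1+#3: size 2+4=6, value 16+24=40
- #2: size 2, value 36
Best: 76 pts.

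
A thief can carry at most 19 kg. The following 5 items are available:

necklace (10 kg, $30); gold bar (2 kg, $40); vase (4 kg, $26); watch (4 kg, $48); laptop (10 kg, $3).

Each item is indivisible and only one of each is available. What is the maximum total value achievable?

$118

Check high-value combinations within 19 kg:
- necklace+gold bar+watch: weight 10+2+4=16, value 30+40+48=118
- gold bar+vase+watch: weight 2+4+4=10, value 40+26+48=114
- necklace+vase+watch: weight 10+4+4=18, value 30+26+48=104
Best: $118.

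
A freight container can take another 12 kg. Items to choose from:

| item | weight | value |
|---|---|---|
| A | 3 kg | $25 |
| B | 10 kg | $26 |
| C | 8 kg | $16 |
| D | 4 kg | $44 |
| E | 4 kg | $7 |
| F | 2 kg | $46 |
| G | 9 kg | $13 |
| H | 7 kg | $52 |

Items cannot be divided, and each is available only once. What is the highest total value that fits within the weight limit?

Check high-value combinations within 12 kg:
- A+F+H: weight 3+2+7=12, value 25+46+52=123
- A+D+F: weight 3+4+2=9, value 25+44+46=115
- F+H: weight 2+7=9, value 46+52=98
Best: $123.

$123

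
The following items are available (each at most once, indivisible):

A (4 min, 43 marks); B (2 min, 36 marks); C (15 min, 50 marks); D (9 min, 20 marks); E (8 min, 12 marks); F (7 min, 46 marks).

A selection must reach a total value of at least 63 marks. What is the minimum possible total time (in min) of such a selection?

Subsets with value ≥ 63, sorted by total time:
- A+B: time 6, value 79
- B+F: time 9, value 82
Minimum time: 6 min.

6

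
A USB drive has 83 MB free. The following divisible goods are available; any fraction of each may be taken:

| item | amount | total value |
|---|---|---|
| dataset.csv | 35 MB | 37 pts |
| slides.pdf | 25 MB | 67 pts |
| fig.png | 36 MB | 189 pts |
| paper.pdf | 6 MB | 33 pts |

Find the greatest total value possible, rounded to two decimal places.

305.91

Take in order of value per unit:
- paper.pdf (33/6 per unit): all 6 → value 33, running total 33.00
- fig.png (189/36 per unit): all 36 → value 189, running total 222.00
- slides.pdf (67/25 per unit): all 25 → value 67, running total 289.00
- dataset.csv (37/35 per unit): 16 of 35 → value 16×37/35 = 16.9143, running total 305.91
Total 305.91.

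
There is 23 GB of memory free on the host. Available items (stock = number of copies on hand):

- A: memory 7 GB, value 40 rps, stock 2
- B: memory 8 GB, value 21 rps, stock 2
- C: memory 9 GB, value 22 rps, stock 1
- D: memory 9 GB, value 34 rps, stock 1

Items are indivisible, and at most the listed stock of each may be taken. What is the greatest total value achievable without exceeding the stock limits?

114 rps

Top feasible selections:
- 2×A + 1×D: memory 23, value 114
- 2×A + 1×C: memory 23, value 102
- 2×A + 1×B: memory 22, value 101
Best: 114 rps.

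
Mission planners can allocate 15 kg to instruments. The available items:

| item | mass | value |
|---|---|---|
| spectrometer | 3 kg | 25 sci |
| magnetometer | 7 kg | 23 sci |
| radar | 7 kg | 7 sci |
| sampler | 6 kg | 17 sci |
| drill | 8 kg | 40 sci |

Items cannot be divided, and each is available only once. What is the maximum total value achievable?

65 sci

Check high-value combinations within 15 kg:
- spectrometer+drill: mass 3+8=11, value 25+40=65
- magnetometer+drill: mass 7+8=15, value 23+40=63
- sampler+drill: mass 6+8=14, value 17+40=57
- spectrometer+magnetometer: mass 3+7=10, value 25+23=48
Best: 65 sci.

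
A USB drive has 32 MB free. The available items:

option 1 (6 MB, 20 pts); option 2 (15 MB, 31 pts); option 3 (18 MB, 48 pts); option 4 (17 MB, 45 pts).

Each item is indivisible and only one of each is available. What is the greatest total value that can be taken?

This is a 0/1 knapsack; check combinations near the capacity.
- option 2+option 4: size 15+17=32, value 31+45=76
- option 1+option 3: size 6+18=24, value 20+48=68
- option 1+option 4: size 6+17=23, value 20+45=65
Best: 76 pts.

76 pts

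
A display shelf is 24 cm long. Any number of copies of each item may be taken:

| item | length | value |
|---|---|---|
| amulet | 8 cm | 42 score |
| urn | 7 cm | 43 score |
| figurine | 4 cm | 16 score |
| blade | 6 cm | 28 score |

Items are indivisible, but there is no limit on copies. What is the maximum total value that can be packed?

130 score

Best value-per-unit is urn at 43/7; filling with it alone gives 3×43 = 129.
Optimal mix: 2×urn + 1×figurine + 1×blade → length 24, value 130.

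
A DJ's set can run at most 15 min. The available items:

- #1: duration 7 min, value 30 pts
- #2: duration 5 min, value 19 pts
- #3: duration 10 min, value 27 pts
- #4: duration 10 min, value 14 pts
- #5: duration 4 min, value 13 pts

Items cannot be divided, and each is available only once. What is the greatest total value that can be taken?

Check high-value combinations within 15 min:
- #1+#2: duration 7+5=12, value 30+19=49
- #2+#3: duration 5+10=15, value 19+27=46
- #1+#5: duration 7+4=11, value 30+13=43
Best: 49 pts.

49 pts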